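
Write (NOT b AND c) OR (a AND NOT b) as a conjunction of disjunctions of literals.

NOT b AND (c OR a)

(NOT b AND c) OR (a AND NOT b)
⇔ (NOT b OR a) AND (NOT b OR NOT b) AND (c OR a) AND (c OR NOT b)   [distribute OR over AND]
⇔ NOT b AND (c OR a)   [simplify]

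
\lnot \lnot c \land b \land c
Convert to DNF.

\lnot \lnot c \land b \land c
≡ c \land b \land c
≡ c \land b

c \land b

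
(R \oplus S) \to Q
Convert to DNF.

(R \oplus S) \to Q
≡ \lnot (R \oplus S) \lor Q
≡ \lnot ((R \land \lnot S) \lor (\lnot R \land S)) \lor Q
≡ (\lnot (R \land \lnot S) \land \lnot (\lnot R \land S)) \lor Q
≡ ((\lnot R \lor \lnot \lnot S) \land \lnot (\lnot R \land S)) \lor Q
≡ ((\lnot R \lor S) \land \lnot (\lnot R \land S)) \lor Q
≡ ((\lnot R \lor S) \land (\lnot \lnot R \lor \lnot S)) \lor Q
≡ ((\lnot R \lor S) \land (R \lor \lnot S)) \lor Q
≡ (\lnot R \land R) \lor (\lnot R \land \lnot S) \lor (S \land R) \lor (S \land \lnot S) \lor Q
≡ (\lnot R \land \lnot S) \lor (S \land R) \lor Q

(\lnot R \land \lnot S) \lor (S \land R) \lor Q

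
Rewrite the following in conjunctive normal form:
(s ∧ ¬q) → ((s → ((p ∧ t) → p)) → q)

(¬s ∨ q ∨ p) ∧ (¬s ∨ q ∨ t) ∧ (¬s ∨ q ∨ ¬p)

(s ∧ ¬q) → ((s → ((p ∧ t) → p)) → q)
≡ ¬(s ∧ ¬q) ∨ ((s → ((p ∧ t) → p)) → q)
≡ ¬(s ∧ ¬q) ∨ ¬(s → ((p ∧ t) → p)) ∨ q
≡ ¬(s ∧ ¬q) ∨ ¬(¬s ∨ ((p ∧ t) → p)) ∨ q
≡ ¬(s ∧ ¬q) ∨ ¬(¬s ∨ ¬(p ∧ t) ∨ p) ∨ q
≡ ¬s ∨ ¬¬q ∨ ¬(¬s ∨ ¬(p ∧ t) ∨ p) ∨ q
≡ ¬s ∨ q ∨ ¬(¬s ∨ ¬(p ∧ t) ∨ p) ∨ q
≡ ¬s ∨ q ∨ (¬¬s ∧ ¬¬(p ∧ t) ∧ ¬p) ∨ q
≡ ¬s ∨ q ∨ (s ∧ ¬¬(p ∧ t) ∧ ¬p) ∨ q
≡ ¬s ∨ q ∨ (s ∧ p ∧ t ∧ ¬p) ∨ q
≡ (¬s ∨ q ∨ s ∨ q) ∧ (¬s ∨ q ∨ p ∨ q) ∧ (¬s ∨ q ∨ t ∨ q) ∧ (¬s ∨ q ∨ ¬p ∨ q)
≡ (¬s ∨ q ∨ p) ∧ (¬s ∨ q ∨ t) ∧ (¬s ∨ q ∨ ¬p)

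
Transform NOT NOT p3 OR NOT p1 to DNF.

p3 OR NOT p1

NOT NOT p3 OR NOT p1
⇔ p3 OR NOT p1   (double negation)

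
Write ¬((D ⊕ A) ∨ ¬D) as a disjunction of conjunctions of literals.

¬((D ⊕ A) ∨ ¬D)
⇔ ¬((D ∧ ¬A) ∨ (¬D ∧ A) ∨ ¬D)   [expand ⊕]
⇔ ¬(D ∧ ¬A) ∧ ¬(¬D ∧ A) ∧ ¬¬D   [De Morgan]
⇔ (¬D ∨ ¬¬A) ∧ ¬(¬D ∧ A) ∧ ¬¬D   [De Morgan]
⇔ (¬D ∨ A) ∧ ¬(¬D ∧ A) ∧ ¬¬D   [double negation]
⇔ (¬D ∨ A) ∧ (¬¬D ∨ ¬A) ∧ ¬¬D   [De Morgan]
⇔ (¬D ∨ A) ∧ (D ∨ ¬A) ∧ ¬¬D   [double negation]
⇔ (¬D ∨ A) ∧ (D ∨ ¬A) ∧ D   [double negation]
⇔ (¬D ∧ D ∧ D) ∨ (¬D ∧ ¬A ∧ D) ∨ (A ∧ D ∧ D) ∨ (A ∧ ¬A ∧ D)   [distribute ∧ over ∨]
⇔ A ∧ D   [simplify]

A ∧ D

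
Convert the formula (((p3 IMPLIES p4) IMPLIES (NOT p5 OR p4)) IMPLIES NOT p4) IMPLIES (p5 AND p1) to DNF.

(((p3 IMPLIES p4) IMPLIES (NOT p5 OR p4)) IMPLIES NOT p4) IMPLIES (p5 AND p1)
≡ NOT (((p3 IMPLIES p4) IMPLIES (NOT p5 OR p4)) IMPLIES NOT p4) OR (p5 AND p1)   [eliminate IMPLIES]
≡ NOT (NOT ((p3 IMPLIES p4) IMPLIES (NOT p5 OR p4)) OR NOT p4) OR (p5 AND p1)   [eliminate IMPLIES]
≡ NOT (NOT (NOT (p3 IMPLIES p4) OR NOT p5 OR p4) OR NOT p4) OR (p5 AND p1)   [eliminate IMPLIES]
≡ NOT (NOT (NOT (NOT p3 OR p4) OR NOT p5 OR p4) OR NOT p4) OR (p5 AND p1)   [eliminate IMPLIES]
≡ (NOT NOT (NOT (NOT p3 OR p4) OR NOT p5 OR p4) AND NOT NOT p4) OR (p5 AND p1)   [De Morgan]
≡ ((NOT (NOT p3 OR p4) OR NOT p5 OR p4) AND NOT NOT p4) OR (p5 AND p1)   [double negation]
≡ (((NOT NOT p3 AND NOT p4) OR NOT p5 OR p4) AND NOT NOT p4) OR (p5 AND p1)   [De Morgan]
≡ (((p3 AND NOT p4) OR NOT p5 OR p4) AND NOT NOT p4) OR (p5 AND p1)   [double negation]
≡ (((p3 AND NOT p4) OR NOT p5 OR p4) AND p4) OR (p5 AND p1)   [double negation]
≡ (p3 AND NOT p4 AND p4) OR (NOT p5 AND p4) OR (p4 AND p4) OR (p5 AND p1)   [distribute AND over OR]
≡ p4 OR (p5 AND p1)   [simplify]

p4 OR (p5 AND p1)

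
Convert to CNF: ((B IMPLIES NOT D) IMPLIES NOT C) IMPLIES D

C OR D

((B IMPLIES NOT D) IMPLIES NOT C) IMPLIES D
≡ NOT ((B IMPLIES NOT D) IMPLIES NOT C) OR D   — eliminate IMPLIES
≡ NOT (NOT (B IMPLIES NOT D) OR NOT C) OR D   — eliminate IMPLIES
≡ NOT (NOT (NOT B OR NOT D) OR NOT C) OR D   — eliminate IMPLIES
≡ (NOT NOT (NOT B OR NOT D) AND NOT NOT C) OR D   — De Morgan
≡ ((NOT B OR NOT D) AND NOT NOT C) OR D   — double negation
≡ ((NOT B OR NOT D) AND C) OR D   — double negation
≡ (NOT B OR NOT D OR D) AND (C OR D)   — distribute OR over AND
≡ C OR D   — simplify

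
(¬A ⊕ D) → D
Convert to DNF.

(¬A ⊕ D) → D
⇔ ¬(¬A ⊕ D) ∨ D
⇔ ¬((¬A ∧ ¬D) ∨ (¬¬A ∧ D)) ∨ D
⇔ (¬(¬A ∧ ¬D) ∧ ¬(¬¬A ∧ D)) ∨ D
⇔ ((¬¬A ∨ ¬¬D) ∧ ¬(¬¬A ∧ D)) ∨ D
⇔ ((A ∨ ¬¬D) ∧ ¬(¬¬A ∧ D)) ∨ D
⇔ ((A ∨ D) ∧ ¬(¬¬A ∧ D)) ∨ D
⇔ ((A ∨ D) ∧ (¬¬¬A ∨ ¬D)) ∨ D
⇔ ((A ∨ D) ∧ (¬A ∨ ¬D)) ∨ D
⇔ (A ∧ ¬A) ∨ (A ∧ ¬D) ∨ (D ∧ ¬A) ∨ (D ∧ ¬D) ∨ D
⇔ (A ∧ ¬D) ∨ D

(A ∧ ¬D) ∨ D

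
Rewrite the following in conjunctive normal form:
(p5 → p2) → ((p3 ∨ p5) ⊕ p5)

(p5 ∨ p3) ∧ (¬p2 ∨ ¬p5)

(p5 → p2) → ((p3 ∨ p5) ⊕ p5)
= ¬(p5 → p2) ∨ ((p3 ∨ p5) ⊕ p5)
= ¬(¬p5 ∨ p2) ∨ ((p3 ∨ p5) ⊕ p5)
= ¬(¬p5 ∨ p2) ∨ ((p3 ∨ p5 ∨ p5) ∧ ¬((p3 ∨ p5) ∧ p5))
= (¬¬p5 ∧ ¬p2) ∨ ((p3 ∨ p5 ∨ p5) ∧ ¬((p3 ∨ p5) ∧ p5))
= (p5 ∧ ¬p2) ∨ ((p3 ∨ p5 ∨ p5) ∧ ¬((p3 ∨ p5) ∧ p5))
= (p5 ∧ ¬p2) ∨ ((p3 ∨ p5 ∨ p5) ∧ (¬(p3 ∨ p5) ∨ ¬p5))
= (p5 ∧ ¬p2) ∨ ((p3 ∨ p5 ∨ p5) ∧ ((¬p3 ∧ ¬p5) ∨ ¬p5))
= (p5 ∨ p3 ∨ p5 ∨ p5) ∧ (p5 ∨ ¬p3 ∨ ¬p5) ∧ (p5 ∨ ¬p5 ∨ ¬p5) ∧ (¬p2 ∨ p3 ∨ p5 ∨ p5) ∧ (¬p2 ∨ ¬p3 ∨ ¬p5) ∧ (¬p2 ∨ ¬p5 ∨ ¬p5)
= (p5 ∨ p3) ∧ (¬p2 ∨ ¬p5)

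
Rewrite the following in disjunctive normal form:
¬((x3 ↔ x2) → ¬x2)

¬((x3 ↔ x2) → ¬x2)
≡ ¬(¬(x3 ↔ x2) ∨ ¬x2)   [eliminate →]
≡ ¬(¬((x3 → x2) ∧ (x2 → x3)) ∨ ¬x2)   [eliminate ↔]
≡ ¬(¬((¬x3 ∨ x2) ∧ (x2 → x3)) ∨ ¬x2)   [eliminate →]
≡ ¬(¬((¬x3 ∨ x2) ∧ (¬x2 ∨ x3)) ∨ ¬x2)   [eliminate →]
≡ ¬¬((¬x3 ∨ x2) ∧ (¬x2 ∨ x3)) ∧ ¬¬x2   [De Morgan]
≡ (¬x3 ∨ x2) ∧ (¬x2 ∨ x3) ∧ ¬¬x2   [double negation]
≡ (¬x3 ∨ x2) ∧ (¬x2 ∨ x3) ∧ x2   [double negation]
≡ (¬x3 ∧ ¬x2 ∧ x2) ∨ (¬x3 ∧ x3 ∧ x2) ∨ (x2 ∧ ¬x2 ∧ x2) ∨ (x2 ∧ x3 ∧ x2)   [distribute ∧ over ∨]
≡ x2 ∧ x3   [simplify]

x2 ∧ x3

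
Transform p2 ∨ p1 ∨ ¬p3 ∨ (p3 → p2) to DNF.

p2 ∨ p1 ∨ ¬p3 ∨ (p3 → p2)
≡ p2 ∨ p1 ∨ ¬p3 ∨ ¬p3 ∨ p2   — eliminate →
≡ p2 ∨ p1 ∨ ¬p3   — simplify

p2 ∨ p1 ∨ ¬p3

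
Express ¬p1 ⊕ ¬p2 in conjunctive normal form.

¬p1 ⊕ ¬p2
= (¬p1 ∨ ¬p2) ∧ ¬(¬p1 ∧ ¬p2)   (expand ⊕)
= (¬p1 ∨ ¬p2) ∧ (¬¬p1 ∨ ¬¬p2)   (De Morgan)
= (¬p1 ∨ ¬p2) ∧ (p1 ∨ ¬¬p2)   (double negation)
= (¬p1 ∨ ¬p2) ∧ (p1 ∨ p2)   (double negation)

(¬p1 ∨ ¬p2) ∧ (p1 ∨ p2)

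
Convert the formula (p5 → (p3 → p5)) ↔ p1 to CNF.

(p5 → (p3 → p5)) ↔ p1
= ((p5 → (p3 → p5)) → p1) ∧ (p1 → (p5 → (p3 → p5)))   — eliminate ↔
= (¬(p5 → (p3 → p5)) ∨ p1) ∧ (p1 → (p5 → (p3 → p5)))   — eliminate →
= (¬(¬p5 ∨ (p3 → p5)) ∨ p1) ∧ (p1 → (p5 → (p3 → p5)))   — eliminate →
= (¬(¬p5 ∨ ¬p3 ∨ p5) ∨ p1) ∧ (p1 → (p5 → (p3 → p5)))   — eliminate →
= (¬(¬p5 ∨ ¬p3 ∨ p5) ∨ p1) ∧ (¬p1 ∨ (p5 → (p3 → p5)))   — eliminate →
= (¬(¬p5 ∨ ¬p3 ∨ p5) ∨ p1) ∧ (¬p1 ∨ ¬p5 ∨ (p3 → p5))   — eliminate →
= (¬(¬p5 ∨ ¬p3 ∨ p5) ∨ p1) ∧ (¬p1 ∨ ¬p5 ∨ ¬p3 ∨ p5)   — eliminate →
= ((¬¬p5 ∧ ¬¬p3 ∧ ¬p5) ∨ p1) ∧ (¬p1 ∨ ¬p5 ∨ ¬p3 ∨ p5)   — De Morgan
= ((p5 ∧ ¬¬p3 ∧ ¬p5) ∨ p1) ∧ (¬p1 ∨ ¬p5 ∨ ¬p3 ∨ p5)   — double negation
= ((p5 ∧ p3 ∧ ¬p5) ∨ p1) ∧ (¬p1 ∨ ¬p5 ∨ ¬p3 ∨ p5)   — double negation
= (p5 ∨ p1) ∧ (p3 ∨ p1) ∧ (¬p5 ∨ p1) ∧ (¬p1 ∨ ¬p5 ∨ ¬p3 ∨ p5)   — distribute ∨ over ∧
= (p5 ∨ p1) ∧ (p3 ∨ p1) ∧ (¬p5 ∨ p1)   — simplify

(p5 ∨ p1) ∧ (p3 ∨ p1) ∧ (¬p5 ∨ p1)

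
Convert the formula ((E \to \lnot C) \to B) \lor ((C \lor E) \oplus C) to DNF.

((E \to \lnot C) \to B) \lor ((C \lor E) \oplus C)
⇔ \lnot (E \to \lnot C) \lor B \lor ((C \lor E) \oplus C)   — eliminate \to
⇔ \lnot (\lnot E \lor \lnot C) \lor B \lor ((C \lor E) \oplus C)   — eliminate \to
⇔ \lnot (\lnot E \lor \lnot C) \lor B \lor ((C \lor E) \land \lnot C) \lor (\lnot (C \lor E) \land C)   — expand \oplus
⇔ (\lnot \lnot E \land \lnot \lnot C) \lor B \lor ((C \lor E) \land \lnot C) \lor (\lnot (C \lor E) \land C)   — De Morgan
⇔ (E \land \lnot \lnot C) \lor B \lor ((C \lor E) \land \lnot C) \lor (\lnot (C \lor E) \land C)   — double negation
⇔ (E \land C) \lor B \lor ((C \lor E) \land \lnot C) \lor (\lnot (C \lor E) \land C)   — double negation
⇔ (E \land C) \lor B \lor ((C \lor E) \land \lnot C) \lor (\lnot C \land \lnot E \land C)   — De Morgan
⇔ (E \land C) \lor B \lor (C \land \lnot C) \lor (E \land \lnot C) \lor (\lnot C \land \lnot E \land C)   — distribute \land over \lor
⇔ (E \land C) \lor B \lor (E \land \lnot C)   — simplify

(E \land C) \lor B \lor (E \land \lnot C)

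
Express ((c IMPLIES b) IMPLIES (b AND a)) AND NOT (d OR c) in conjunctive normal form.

(c OR b) AND (c OR a) AND (NOT b OR a) AND NOT d AND NOT c

((c IMPLIES b) IMPLIES (b AND a)) AND NOT (d OR c)
= (NOT (c IMPLIES b) OR (b AND a)) AND NOT (d OR c)   [eliminate IMPLIES]
= (NOT (NOT c OR b) OR (b AND a)) AND NOT (d OR c)   [eliminate IMPLIES]
= ((NOT NOT c AND NOT b) OR (b AND a)) AND NOT (d OR c)   [De Morgan]
= ((c AND NOT b) OR (b AND a)) AND NOT (d OR c)   [double negation]
= ((c AND NOT b) OR (b AND a)) AND NOT d AND NOT c   [De Morgan]
= (c OR b) AND (c OR a) AND (NOT b OR b) AND (NOT b OR a) AND NOT d AND NOT c   [distribute OR over AND]
= (c OR b) AND (c OR a) AND (NOT b OR a) AND NOT d AND NOT c   [simplify]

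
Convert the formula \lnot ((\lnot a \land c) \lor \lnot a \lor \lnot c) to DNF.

a \land c

\lnot ((\lnot a \land c) \lor \lnot a \lor \lnot c)
⇔ \lnot (\lnot a \land c) \land \lnot \lnot a \land \lnot \lnot c   [De Morgan]
⇔ (\lnot \lnot a \lor \lnot c) \land \lnot \lnot a \land \lnot \lnot c   [De Morgan]
⇔ (a \lor \lnot c) \land \lnot \lnot a \land \lnot \lnot c   [double negation]
⇔ (a \lor \lnot c) \land a \land \lnot \lnot c   [double negation]
⇔ (a \lor \lnot c) \land a \land c   [double negation]
⇔ (a \land a \land c) \lor (\lnot c \land a \land c)   [distribute \land over \lor]
⇔ a \land c   [simplify]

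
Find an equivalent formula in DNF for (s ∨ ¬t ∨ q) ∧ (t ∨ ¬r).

(s ∧ t) ∨ (s ∧ ¬r) ∨ (¬t ∧ ¬r) ∨ (q ∧ t) ∨ (q ∧ ¬r)

(s ∨ ¬t ∨ q) ∧ (t ∨ ¬r)
⇔ (s ∧ t) ∨ (s ∧ ¬r) ∨ (¬t ∧ t) ∨ (¬t ∧ ¬r) ∨ (q ∧ t) ∨ (q ∧ ¬r)   (distribute ∧ over ∨)
⇔ (s ∧ t) ∨ (s ∧ ¬r) ∨ (¬t ∧ ¬r) ∨ (q ∧ t) ∨ (q ∧ ¬r)   (simplify)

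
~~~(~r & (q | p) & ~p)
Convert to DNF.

r | (~q & ~p) | p

~~~(~r & (q | p) & ~p)
= ~(~r & (q | p) & ~p)   (double negation)
= ~~r | ~(q | p) | ~~p   (De Morgan)
= r | ~(q | p) | ~~p   (double negation)
= r | (~q & ~p) | ~~p   (De Morgan)
= r | (~q & ~p) | p   (double negation)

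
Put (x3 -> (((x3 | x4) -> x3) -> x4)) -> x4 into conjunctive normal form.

(x3 -> (((x3 | x4) -> x3) -> x4)) -> x4
≡ ~(x3 -> (((x3 | x4) -> x3) -> x4)) | x4
≡ ~(~x3 | (((x3 | x4) -> x3) -> x4)) | x4
≡ ~(~x3 | ~((x3 | x4) -> x3) | x4) | x4
≡ ~(~x3 | ~(~(x3 | x4) | x3) | x4) | x4
≡ (~~x3 & ~~(~(x3 | x4) | x3) & ~x4) | x4
≡ (x3 & ~~(~(x3 | x4) | x3) & ~x4) | x4
≡ (x3 & (~(x3 | x4) | x3) & ~x4) | x4
≡ (x3 & ((~x3 & ~x4) | x3) & ~x4) | x4
≡ (x3 | x4) & (~x3 | x3 | x4) & (~x4 | x3 | x4) & (~x4 | x4)
≡ x3 | x4

x3 | x4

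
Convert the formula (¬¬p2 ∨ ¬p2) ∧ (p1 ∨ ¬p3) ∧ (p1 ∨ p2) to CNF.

(p1 ∨ ¬p3) ∧ (p1 ∨ p2)

(¬¬p2 ∨ ¬p2) ∧ (p1 ∨ ¬p3) ∧ (p1 ∨ p2)
≡ (p2 ∨ ¬p2) ∧ (p1 ∨ ¬p3) ∧ (p1 ∨ p2)   (double negation)
≡ (p1 ∨ ¬p3) ∧ (p1 ∨ p2)   (simplify)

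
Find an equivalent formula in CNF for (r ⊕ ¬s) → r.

s ∨ r

(r ⊕ ¬s) → r
≡ ¬(r ⊕ ¬s) ∨ r   (eliminate →)
≡ ¬((r ∨ ¬s) ∧ ¬(r ∧ ¬s)) ∨ r   (expand ⊕)
≡ ¬(r ∨ ¬s) ∨ ¬¬(r ∧ ¬s) ∨ r   (De Morgan)
≡ (¬r ∧ ¬¬s) ∨ ¬¬(r ∧ ¬s) ∨ r   (De Morgan)
≡ (¬r ∧ s) ∨ ¬¬(r ∧ ¬s) ∨ r   (double negation)
≡ (¬r ∧ s) ∨ (r ∧ ¬s) ∨ r   (double negation)
≡ (¬r ∨ r ∨ r) ∧ (¬r ∨ ¬s ∨ r) ∧ (s ∨ r ∨ r) ∧ (s ∨ ¬s ∨ r)   (distribute ∨ over ∧)
≡ s ∨ r   (simplify)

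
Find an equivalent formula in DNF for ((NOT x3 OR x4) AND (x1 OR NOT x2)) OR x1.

(NOT x3 AND NOT x2) OR (x4 AND NOT x2) OR x1

((NOT x3 OR x4) AND (x1 OR NOT x2)) OR x1
≡ (NOT x3 AND x1) OR (NOT x3 AND NOT x2) OR (x4 AND x1) OR (x4 AND NOT x2) OR x1   — distribute AND over OR
≡ (NOT x3 AND NOT x2) OR (x4 AND NOT x2) OR x1   — simplify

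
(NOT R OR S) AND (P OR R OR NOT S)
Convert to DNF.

(NOT R AND P) OR (NOT R AND NOT S) OR (S AND P) OR (S AND R)

(NOT R OR S) AND (P OR R OR NOT S)
≡ (NOT R AND P) OR (NOT R AND R) OR (NOT R AND NOT S) OR (S AND P) OR (S AND R) OR (S AND NOT S)   (distribute AND over OR)
≡ (NOT R AND P) OR (NOT R AND NOT S) OR (S AND P) OR (S AND R)   (simplify)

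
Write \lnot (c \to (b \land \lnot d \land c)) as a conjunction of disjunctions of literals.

\lnot (c \to (b \land \lnot d \land c))
≡ \lnot (\lnot c \lor (b \land \lnot d \land c))   [eliminate \to]
≡ \lnot \lnot c \land \lnot (b \land \lnot d \land c)   [De Morgan]
≡ c \land \lnot (b \land \lnot d \land c)   [double negation]
≡ c \land (\lnot b \lor \lnot \lnot d \lor \lnot c)   [De Morgan]
≡ c \land (\lnot b \lor d \lor \lnot c)   [double negation]

c \land (\lnot b \lor d \lor \lnot c)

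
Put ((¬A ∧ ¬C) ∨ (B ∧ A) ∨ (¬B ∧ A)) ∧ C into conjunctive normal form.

(¬C ∨ A) ∧ C

((¬A ∧ ¬C) ∨ (B ∧ A) ∨ (¬B ∧ A)) ∧ C
= (¬A ∨ B ∨ ¬B) ∧ (¬A ∨ B ∨ A) ∧ (¬A ∨ A ∨ ¬B) ∧ (¬A ∨ A ∨ A) ∧ (¬C ∨ B ∨ ¬B) ∧ (¬C ∨ B ∨ A) ∧ (¬C ∨ A ∨ ¬B) ∧ (¬C ∨ A ∨ A) ∧ C   (distribute ∨ over ∧)
= (¬C ∨ A) ∧ C   (simplify)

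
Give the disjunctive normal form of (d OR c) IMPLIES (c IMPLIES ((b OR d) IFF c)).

(d OR c) IMPLIES (c IMPLIES ((b OR d) IFF c))
⇔ NOT (d OR c) OR (c IMPLIES ((b OR d) IFF c))   — eliminate IMPLIES
⇔ NOT (d OR c) OR NOT c OR ((b OR d) IFF c)   — eliminate IMPLIES
⇔ NOT (d OR c) OR NOT c OR (((b OR d) IMPLIES c) AND (c IMPLIES (b OR d)))   — eliminate IFF
⇔ NOT (d OR c) OR NOT c OR ((NOT (b OR d) OR c) AND (c IMPLIES (b OR d)))   — eliminate IMPLIES
⇔ NOT (d OR c) OR NOT c OR ((NOT (b OR d) OR c) AND (NOT c OR b OR d))   — eliminate IMPLIES
⇔ (NOT d AND NOT c) OR NOT c OR ((NOT (b OR d) OR c) AND (NOT c OR b OR d))   — De Morgan
⇔ (NOT d AND NOT c) OR NOT c OR (((NOT b AND NOT d) OR c) AND (NOT c OR b OR d))   — De Morgan
⇔ (NOT d AND NOT c) OR NOT c OR (NOT b AND NOT d AND NOT c) OR (NOT b AND NOT d AND b) OR (NOT b AND NOT d AND d) OR (c AND NOT c) OR (c AND b) OR (c AND d)   — distribute AND over OR
⇔ NOT c OR (c AND b) OR (c AND d)   — simplify

NOT c OR (c AND b) OR (c AND d)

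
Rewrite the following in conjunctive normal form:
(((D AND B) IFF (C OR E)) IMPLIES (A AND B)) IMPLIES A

(((D AND B) IFF (C OR E)) IMPLIES (A AND B)) IMPLIES A
⇔ NOT (((D AND B) IFF (C OR E)) IMPLIES (A AND B)) OR A   [eliminate IMPLIES]
⇔ NOT (NOT ((D AND B) IFF (C OR E)) OR (A AND B)) OR A   [eliminate IMPLIES]
⇔ NOT (NOT (((D AND B) IMPLIES (C OR E)) AND ((C OR E) IMPLIES (D AND B))) OR (A AND B)) OR A   [eliminate IFF]
⇔ NOT (NOT ((NOT (D AND B) OR C OR E) AND ((C OR E) IMPLIES (D AND B))) OR (A AND B)) OR A   [eliminate IMPLIES]
⇔ NOT (NOT ((NOT (D AND B) OR C OR E) AND (NOT (C OR E) OR (D AND B))) OR (A AND B)) OR A   [eliminate IMPLIES]
⇔ (NOT NOT ((NOT (D AND B) OR C OR E) AND (NOT (C OR E) OR (D AND B))) AND NOT (A AND B)) OR A   [De Morgan]
⇔ ((NOT (D AND B) OR C OR E) AND (NOT (C OR E) OR (D AND B)) AND NOT (A AND B)) OR A   [double negation]
⇔ ((NOT D OR NOT B OR C OR E) AND (NOT (C OR E) OR (D AND B)) AND NOT (A AND B)) OR A   [De Morgan]
⇔ ((NOT D OR NOT B OR C OR E) AND ((NOT C AND NOT E) OR (D AND B)) AND NOT (A AND B)) OR A   [De Morgan]
⇔ ((NOT D OR NOT B OR C OR E) AND ((NOT C AND NOT E) OR (D AND B)) AND (NOT A OR NOT B)) OR A   [De Morgan]
⇔ (NOT D OR NOT B OR C OR E OR A) AND (NOT C OR D OR A) AND (NOT C OR B OR A) AND (NOT E OR D OR A) AND (NOT E OR B OR A) AND (NOT A OR NOT B OR A)   [distribute OR over AND]
⇔ (NOT D OR NOT B OR C OR E OR A) AND (NOT C OR D OR A) AND (NOT C OR B OR A) AND (NOT E OR D OR A) AND (NOT E OR B OR A)   [simplify]

(NOT D OR NOT B OR C OR E OR A) AND (NOT C OR D OR A) AND (NOT C OR B OR A) AND (NOT E OR D OR A) AND (NOT E OR B OR A)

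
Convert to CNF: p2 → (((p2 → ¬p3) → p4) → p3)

p2 → (((p2 → ¬p3) → p4) → p3)
⇔ ¬p2 ∨ (((p2 → ¬p3) → p4) → p3)   [eliminate →]
⇔ ¬p2 ∨ ¬((p2 → ¬p3) → p4) ∨ p3   [eliminate →]
⇔ ¬p2 ∨ ¬(¬(p2 → ¬p3) ∨ p4) ∨ p3   [eliminate →]
⇔ ¬p2 ∨ ¬(¬(¬p2 ∨ ¬p3) ∨ p4) ∨ p3   [eliminate →]
⇔ ¬p2 ∨ (¬¬(¬p2 ∨ ¬p3) ∧ ¬p4) ∨ p3   [De Morgan]
⇔ ¬p2 ∨ ((¬p2 ∨ ¬p3) ∧ ¬p4) ∨ p3   [double negation]
⇔ (¬p2 ∨ ¬p2 ∨ ¬p3 ∨ p3) ∧ (¬p2 ∨ ¬p4 ∨ p3)   [distribute ∨ over ∧]
⇔ ¬p2 ∨ ¬p4 ∨ p3   [simplify]

¬p2 ∨ ¬p4 ∨ p3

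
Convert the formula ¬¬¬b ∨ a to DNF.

¬b ∨ a

¬¬¬b ∨ a
≡ ¬b ∨ a   [double negation]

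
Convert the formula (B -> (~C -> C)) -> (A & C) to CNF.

(B | A) & (B | C) & (~C | A)

(B -> (~C -> C)) -> (A & C)
⇔ ~(B -> (~C -> C)) | (A & C)
⇔ ~(~B | (~C -> C)) | (A & C)
⇔ ~(~B | ~~C | C) | (A & C)
⇔ (~~B & ~~~C & ~C) | (A & C)
⇔ (B & ~~~C & ~C) | (A & C)
⇔ (B & ~C & ~C) | (A & C)
⇔ (B | A) & (B | C) & (~C | A) & (~C | C) & (~C | A) & (~C | C)
⇔ (B | A) & (B | C) & (~C | A)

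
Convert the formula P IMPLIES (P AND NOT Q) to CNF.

P IMPLIES (P AND NOT Q)
≡ NOT P OR (P AND NOT Q)
≡ (NOT P OR P) AND (NOT P OR NOT Q)
≡ NOT P OR NOT Q

NOT P OR NOT Q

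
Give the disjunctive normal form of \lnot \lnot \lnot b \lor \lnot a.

\lnot \lnot \lnot b \lor \lnot a
≡ \lnot b \lor \lnot a

\lnot b \lor \lnot a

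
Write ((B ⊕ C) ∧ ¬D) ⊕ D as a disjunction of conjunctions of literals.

(B ∧ ¬C ∧ ¬D) ∨ (¬B ∧ C ∧ ¬D) ∨ D

((B ⊕ C) ∧ ¬D) ⊕ D
= ((B ⊕ C) ∧ ¬D ∧ ¬D) ∨ (¬((B ⊕ C) ∧ ¬D) ∧ D)   [expand ⊕]
= (((B ∧ ¬C) ∨ (¬B ∧ C)) ∧ ¬D ∧ ¬D) ∨ (¬((B ⊕ C) ∧ ¬D) ∧ D)   [expand ⊕]
= (((B ∧ ¬C) ∨ (¬B ∧ C)) ∧ ¬D ∧ ¬D) ∨ (¬(((B ∧ ¬C) ∨ (¬B ∧ C)) ∧ ¬D) ∧ D)   [expand ⊕]
= (((B ∧ ¬C) ∨ (¬B ∧ C)) ∧ ¬D ∧ ¬D) ∨ ((¬((B ∧ ¬C) ∨ (¬B ∧ C)) ∨ ¬¬D) ∧ D)   [De Morgan]
= (((B ∧ ¬C) ∨ (¬B ∧ C)) ∧ ¬D ∧ ¬D) ∨ (((¬(B ∧ ¬C) ∧ ¬(¬B ∧ C)) ∨ ¬¬D) ∧ D)   [De Morgan]
= (((B ∧ ¬C) ∨ (¬B ∧ C)) ∧ ¬D ∧ ¬D) ∨ ((((¬B ∨ ¬¬C) ∧ ¬(¬B ∧ C)) ∨ ¬¬D) ∧ D)   [De Morgan]
= (((B ∧ ¬C) ∨ (¬B ∧ C)) ∧ ¬D ∧ ¬D) ∨ ((((¬B ∨ C) ∧ ¬(¬B ∧ C)) ∨ ¬¬D) ∧ D)   [double negation]
= (((B ∧ ¬C) ∨ (¬B ∧ C)) ∧ ¬D ∧ ¬D) ∨ ((((¬B ∨ C) ∧ (¬¬B ∨ ¬C)) ∨ ¬¬D) ∧ D)   [De Morgan]
= (((B ∧ ¬C) ∨ (¬B ∧ C)) ∧ ¬D ∧ ¬D) ∨ ((((¬B ∨ C) ∧ (B ∨ ¬C)) ∨ ¬¬D) ∧ D)   [double negation]
= (((B ∧ ¬C) ∨ (¬B ∧ C)) ∧ ¬D ∧ ¬D) ∨ ((((¬B ∨ C) ∧ (B ∨ ¬C)) ∨ D) ∧ D)   [double negation]
= (B ∧ ¬C ∧ ¬D ∧ ¬D) ∨ (¬B ∧ C ∧ ¬D ∧ ¬D) ∨ (¬B ∧ B ∧ D) ∨ (¬B ∧ ¬C ∧ D) ∨ (C ∧ B ∧ D) ∨ (C ∧ ¬C ∧ D) ∨ (D ∧ D)   [distribute ∧ over ∨]
= (B ∧ ¬C ∧ ¬D) ∨ (¬B ∧ C ∧ ¬D) ∨ D   [simplify]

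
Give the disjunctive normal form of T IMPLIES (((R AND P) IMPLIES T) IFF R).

NOT T OR (R AND NOT P) OR (R AND T)

T IMPLIES (((R AND P) IMPLIES T) IFF R)
⇔ NOT T OR (((R AND P) IMPLIES T) IFF R)
⇔ NOT T OR ((((R AND P) IMPLIES T) IMPLIES R) AND (R IMPLIES ((R AND P) IMPLIES T)))
⇔ NOT T OR ((NOT ((R AND P) IMPLIES T) OR R) AND (R IMPLIES ((R AND P) IMPLIES T)))
⇔ NOT T OR ((NOT (NOT (R AND P) OR T) OR R) AND (R IMPLIES ((R AND P) IMPLIES T)))
⇔ NOT T OR ((NOT (NOT (R AND P) OR T) OR R) AND (NOT R OR ((R AND P) IMPLIES T)))
⇔ NOT T OR ((NOT (NOT (R AND P) OR T) OR R) AND (NOT R OR NOT (R AND P) OR T))
⇔ NOT T OR (((NOT NOT (R AND P) AND NOT T) OR R) AND (NOT R OR NOT (R AND P) OR T))
⇔ NOT T OR (((R AND P AND NOT T) OR R) AND (NOT R OR NOT (R AND P) OR T))
⇔ NOT T OR (((R AND P AND NOT T) OR R) AND (NOT R OR NOT R OR NOT P OR T))
⇔ NOT T OR (R AND P AND NOT T AND NOT R) OR (R AND P AND NOT T AND NOT R) OR (R AND P AND NOT T AND NOT P) OR (R AND P AND NOT T AND T) OR (R AND NOT R) OR (R AND NOT R) OR (R AND NOT P) OR (R AND T)
⇔ NOT T OR (R AND NOT P) OR (R AND T)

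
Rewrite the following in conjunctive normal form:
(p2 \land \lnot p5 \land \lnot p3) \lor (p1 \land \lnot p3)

(p2 \land \lnot p5 \land \lnot p3) \lor (p1 \land \lnot p3)
≡ (p2 \lor p1) \land (p2 \lor \lnot p3) \land (\lnot p5 \lor p1) \land (\lnot p5 \lor \lnot p3) \land (\lnot p3 \lor p1) \land (\lnot p3 \lor \lnot p3)   [distribute \lor over \land]
≡ (p2 \lor p1) \land (\lnot p5 \lor p1) \land \lnot p3   [simplify]

(p2 \lor p1) \land (\lnot p5 \lor p1) \land \lnot p3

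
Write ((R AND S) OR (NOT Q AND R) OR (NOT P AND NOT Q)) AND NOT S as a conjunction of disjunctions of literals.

((R AND S) OR (NOT Q AND R) OR (NOT P AND NOT Q)) AND NOT S
≡ (R OR NOT Q OR NOT P) AND (R OR NOT Q OR NOT Q) AND (R OR R OR NOT P) AND (R OR R OR NOT Q) AND (S OR NOT Q OR NOT P) AND (S OR NOT Q OR NOT Q) AND (S OR R OR NOT P) AND (S OR R OR NOT Q) AND NOT S   — distribute OR over AND
≡ (R OR NOT Q) AND (R OR NOT P) AND (S OR NOT Q) AND NOT S   — simplify

(R OR NOT Q) AND (R OR NOT P) AND (S OR NOT Q) AND NOT S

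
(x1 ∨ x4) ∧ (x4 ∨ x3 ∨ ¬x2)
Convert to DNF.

(x1 ∧ x3) ∨ (x1 ∧ ¬x2) ∨ x4

(x1 ∨ x4) ∧ (x4 ∨ x3 ∨ ¬x2)
⇔ (x1 ∧ x4) ∨ (x1 ∧ x3) ∨ (x1 ∧ ¬x2) ∨ (x4 ∧ x4) ∨ (x4 ∧ x3) ∨ (x4 ∧ ¬x2)   [distribute ∧ over ∨]
⇔ (x1 ∧ x3) ∨ (x1 ∧ ¬x2) ∨ x4   [simplify]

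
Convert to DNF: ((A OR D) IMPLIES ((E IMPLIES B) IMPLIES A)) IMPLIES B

(D AND NOT E AND NOT A) OR B

((A OR D) IMPLIES ((E IMPLIES B) IMPLIES A)) IMPLIES B
≡ NOT ((A OR D) IMPLIES ((E IMPLIES B) IMPLIES A)) OR B   (eliminate IMPLIES)
≡ NOT (NOT (A OR D) OR ((E IMPLIES B) IMPLIES A)) OR B   (eliminate IMPLIES)
≡ NOT (NOT (A OR D) OR NOT (E IMPLIES B) OR A) OR B   (eliminate IMPLIES)
≡ NOT (NOT (A OR D) OR NOT (NOT E OR B) OR A) OR B   (eliminate IMPLIES)
≡ (NOT NOT (A OR D) AND NOT NOT (NOT E OR B) AND NOT A) OR B   (De Morgan)
≡ ((A OR D) AND NOT NOT (NOT E OR B) AND NOT A) OR B   (double negation)
≡ ((A OR D) AND (NOT E OR B) AND NOT A) OR B   (double negation)
≡ (A AND NOT E AND NOT A) OR (A AND B AND NOT A) OR (D AND NOT E AND NOT A) OR (D AND B AND NOT A) OR B   (distribute AND over OR)
≡ (D AND NOT E AND NOT A) OR B   (simplify)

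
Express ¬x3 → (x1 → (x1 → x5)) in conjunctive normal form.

¬x3 → (x1 → (x1 → x5))
= ¬¬x3 ∨ (x1 → (x1 → x5))   [eliminate →]
= ¬¬x3 ∨ ¬x1 ∨ (x1 → x5)   [eliminate →]
= ¬¬x3 ∨ ¬x1 ∨ ¬x1 ∨ x5   [eliminate →]
= x3 ∨ ¬x1 ∨ ¬x1 ∨ x5   [double negation]
= x3 ∨ ¬x1 ∨ x5   [simplify]

x3 ∨ ¬x1 ∨ x5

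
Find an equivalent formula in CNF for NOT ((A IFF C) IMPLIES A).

NOT ((A IFF C) IMPLIES A)
≡ NOT (NOT (A IFF C) OR A)   [eliminate IMPLIES]
≡ NOT (NOT ((A IMPLIES C) AND (C IMPLIES A)) OR A)   [eliminate IFF]
≡ NOT (NOT ((NOT A OR C) AND (C IMPLIES A)) OR A)   [eliminate IMPLIES]
≡ NOT (NOT ((NOT A OR C) AND (NOT C OR A)) OR A)   [eliminate IMPLIES]
≡ NOT NOT ((NOT A OR C) AND (NOT C OR A)) AND NOT A   [De Morgan]
≡ (NOT A OR C) AND (NOT C OR A) AND NOT A   [double negation]
≡ (NOT C OR A) AND NOT A   [simplify]

(NOT C OR A) AND NOT A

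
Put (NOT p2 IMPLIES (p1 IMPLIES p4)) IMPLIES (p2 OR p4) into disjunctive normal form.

(NOT p2 IMPLIES (p1 IMPLIES p4)) IMPLIES (p2 OR p4)
⇔ NOT (NOT p2 IMPLIES (p1 IMPLIES p4)) OR p2 OR p4   — eliminate IMPLIES
⇔ NOT (NOT NOT p2 OR (p1 IMPLIES p4)) OR p2 OR p4   — eliminate IMPLIES
⇔ NOT (NOT NOT p2 OR NOT p1 OR p4) OR p2 OR p4   — eliminate IMPLIES
⇔ (NOT NOT NOT p2 AND NOT NOT p1 AND NOT p4) OR p2 OR p4   — De Morgan
⇔ (NOT p2 AND NOT NOT p1 AND NOT p4) OR p2 OR p4   — double negation
⇔ (NOT p2 AND p1 AND NOT p4) OR p2 OR p4   — double negation

(NOT p2 AND p1 AND NOT p4) OR p2 OR p4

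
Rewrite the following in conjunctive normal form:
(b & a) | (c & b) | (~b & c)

(b & a) | (c & b) | (~b & c)
⇔ (b | c | ~b) & (b | c | c) & (b | b | ~b) & (b | b | c) & (a | c | ~b) & (a | c | c) & (a | b | ~b) & (a | b | c)   [distribute | over &]
⇔ (b | c) & (a | c)   [simplify]

(b | c) & (a | c)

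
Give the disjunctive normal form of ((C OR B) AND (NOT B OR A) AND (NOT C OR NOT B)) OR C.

(B AND A AND NOT C) OR C

((C OR B) AND (NOT B OR A) AND (NOT C OR NOT B)) OR C
= (C AND NOT B AND NOT C) OR (C AND NOT B AND NOT B) OR (C AND A AND NOT C) OR (C AND A AND NOT B) OR (B AND NOT B AND NOT C) OR (B AND NOT B AND NOT B) OR (B AND A AND NOT C) OR (B AND A AND NOT B) OR C   (distribute AND over OR)
= (B AND A AND NOT C) OR C   (simplify)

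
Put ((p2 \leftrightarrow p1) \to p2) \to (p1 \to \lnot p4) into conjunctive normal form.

((p2 \leftrightarrow p1) \to p2) \to (p1 \to \lnot p4)
≡ \lnot ((p2 \leftrightarrow p1) \to p2) \lor (p1 \to \lnot p4)   [eliminate \to]
≡ \lnot (\lnot (p2 \leftrightarrow p1) \lor p2) \lor (p1 \to \lnot p4)   [eliminate \to]
≡ \lnot (\lnot ((p2 \to p1) \land (p1 \to p2)) \lor p2) \lor (p1 \to \lnot p4)   [eliminate \leftrightarrow]
≡ \lnot (\lnot ((\lnot p2 \lor p1) \land (p1 \to p2)) \lor p2) \lor (p1 \to \lnot p4)   [eliminate \to]
≡ \lnot (\lnot ((\lnot p2 \lor p1) \land (\lnot p1 \lor p2)) \lor p2) \lor (p1 \to \lnot p4)   [eliminate \to]
≡ \lnot (\lnot ((\lnot p2 \lor p1) \land (\lnot p1 \lor p2)) \lor p2) \lor \lnot p1 \lor \lnot p4   [eliminate \to]
≡ \lnot \lnot ((\lnot p2 \lor p1) \land (\lnot p1 \lor p2)) \land \lnot p2 \lor \lnot p1 \lor \lnot p4   [De Morgan]
≡ (\lnot p2 \lor p1) \land (\lnot p1 \lor p2) \land \lnot p2 \lor \lnot p1 \lor \lnot p4   [double negation]
≡ (\lnot p2 \lor p1 \lor \lnot p1 \lor \lnot p4) \land (\lnot p1 \lor p2 \lor \lnot p1 \lor \lnot p4) \land (\lnot p2 \lor \lnot p1 \lor \lnot p4)   [distribute \lor over \land]
≡ (\lnot p1 \lor p2 \lor \lnot p4) \land (\lnot p2 \lor \lnot p1 \lor \lnot p4)   [simplify]

(\lnot p1 \lor p2 \lor \lnot p4) \land (\lnot p2 \lor \lnot p1 \lor \lnot p4)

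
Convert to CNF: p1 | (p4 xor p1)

p1 | (p4 xor p1)
= p1 | ((p4 | p1) & ~(p4 & p1))   [expand xor]
= p1 | ((p4 | p1) & (~p4 | ~p1))   [De Morgan]
= (p1 | p4 | p1) & (p1 | ~p4 | ~p1)   [distribute | over &]
= p1 | p4   [simplify]

p1 | p4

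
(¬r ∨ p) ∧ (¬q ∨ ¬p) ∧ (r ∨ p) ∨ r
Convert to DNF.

(¬r ∨ p) ∧ (¬q ∨ ¬p) ∧ (r ∨ p) ∨ r
≡ ¬r ∧ ¬q ∧ r ∨ ¬r ∧ ¬q ∧ p ∨ ¬r ∧ ¬p ∧ r ∨ ¬r ∧ ¬p ∧ p ∨ p ∧ ¬q ∧ r ∨ p ∧ ¬q ∧ p ∨ p ∧ ¬p ∧ r ∨ p ∧ ¬p ∧ p ∨ r   [distribute ∧ over ∨]
≡ p ∧ ¬q ∨ r   [simplify]

p ∧ ¬q ∨ r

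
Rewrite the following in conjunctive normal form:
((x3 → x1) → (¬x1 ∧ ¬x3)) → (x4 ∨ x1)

((x3 → x1) → (¬x1 ∧ ¬x3)) → (x4 ∨ x1)
≡ ¬((x3 → x1) → (¬x1 ∧ ¬x3)) ∨ x4 ∨ x1
≡ ¬(¬(x3 → x1) ∨ (¬x1 ∧ ¬x3)) ∨ x4 ∨ x1
≡ ¬(¬(¬x3 ∨ x1) ∨ (¬x1 ∧ ¬x3)) ∨ x4 ∨ x1
≡ (¬¬(¬x3 ∨ x1) ∧ ¬(¬x1 ∧ ¬x3)) ∨ x4 ∨ x1
≡ ((¬x3 ∨ x1) ∧ ¬(¬x1 ∧ ¬x3)) ∨ x4 ∨ x1
≡ ((¬x3 ∨ x1) ∧ (¬¬x1 ∨ ¬¬x3)) ∨ x4 ∨ x1
≡ ((¬x3 ∨ x1) ∧ (x1 ∨ ¬¬x3)) ∨ x4 ∨ x1
≡ ((¬x3 ∨ x1) ∧ (x1 ∨ x3)) ∨ x4 ∨ x1
≡ (¬x3 ∨ x1 ∨ x4 ∨ x1) ∧ (x1 ∨ x3 ∨ x4 ∨ x1)
≡ (¬x3 ∨ x1 ∨ x4) ∧ (x1 ∨ x3 ∨ x4)

(¬x3 ∨ x1 ∨ x4) ∧ (x1 ∨ x3 ∨ x4)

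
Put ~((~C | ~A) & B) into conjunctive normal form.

~((~C | ~A) & B)
= ~(~C | ~A) | ~B   [De Morgan]
= (~~C & ~~A) | ~B   [De Morgan]
= (C & ~~A) | ~B   [double negation]
= (C & A) | ~B   [double negation]
= (C | ~B) & (A | ~B)   [distribute | over &]

(C | ~B) & (A | ~B)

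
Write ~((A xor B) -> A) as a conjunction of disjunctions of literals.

(A | B) & ~A

~((A xor B) -> A)
= ~(~(A xor B) | A)   [eliminate ->]
= ~(~((A | B) & ~(A & B)) | A)   [expand xor]
= ~~((A | B) & ~(A & B)) & ~A   [De Morgan]
= (A | B) & ~(A & B) & ~A   [double negation]
= (A | B) & (~A | ~B) & ~A   [De Morgan]
= (A | B) & ~A   [simplify]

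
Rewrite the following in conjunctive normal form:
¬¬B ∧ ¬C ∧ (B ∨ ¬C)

B ∧ ¬C

¬¬B ∧ ¬C ∧ (B ∨ ¬C)
= B ∧ ¬C ∧ (B ∨ ¬C)
= B ∧ ¬C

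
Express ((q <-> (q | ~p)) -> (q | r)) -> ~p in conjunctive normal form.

((q <-> (q | ~p)) -> (q | r)) -> ~p
⇔ ~((q <-> (q | ~p)) -> (q | r)) | ~p   (eliminate ->)
⇔ ~(~(q <-> (q | ~p)) | q | r) | ~p   (eliminate ->)
⇔ ~(~((q -> (q | ~p)) & ((q | ~p) -> q)) | q | r) | ~p   (eliminate <->)
⇔ ~(~((~q | q | ~p) & ((q | ~p) -> q)) | q | r) | ~p   (eliminate ->)
⇔ ~(~((~q | q | ~p) & (~(q | ~p) | q)) | q | r) | ~p   (eliminate ->)
⇔ (~~((~q | q | ~p) & (~(q | ~p) | q)) & ~q & ~r) | ~p   (De Morgan)
⇔ ((~q | q | ~p) & (~(q | ~p) | q) & ~q & ~r) | ~p   (double negation)
⇔ ((~q | q | ~p) & ((~q & ~~p) | q) & ~q & ~r) | ~p   (De Morgan)
⇔ ((~q | q | ~p) & ((~q & p) | q) & ~q & ~r) | ~p   (double negation)
⇔ (~q | q | ~p | ~p) & (~q | q | ~p) & (p | q | ~p) & (~q | ~p) & (~r | ~p)   (distribute | over &)
⇔ (~q | ~p) & (~r | ~p)   (simplify)

(~q | ~p) & (~r | ~p)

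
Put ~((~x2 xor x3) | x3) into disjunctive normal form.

~((~x2 xor x3) | x3)
⇔ ~((~x2 & ~x3) | (~~x2 & x3) | x3)   [expand xor]
⇔ ~(~x2 & ~x3) & ~(~~x2 & x3) & ~x3   [De Morgan]
⇔ (~~x2 | ~~x3) & ~(~~x2 & x3) & ~x3   [De Morgan]
⇔ (x2 | ~~x3) & ~(~~x2 & x3) & ~x3   [double negation]
⇔ (x2 | x3) & ~(~~x2 & x3) & ~x3   [double negation]
⇔ (x2 | x3) & (~~~x2 | ~x3) & ~x3   [De Morgan]
⇔ (x2 | x3) & (~x2 | ~x3) & ~x3   [double negation]
⇔ (x2 & ~x2 & ~x3) | (x2 & ~x3 & ~x3) | (x3 & ~x2 & ~x3) | (x3 & ~x3 & ~x3)   [distribute & over |]
⇔ x2 & ~x3   [simplify]

x2 & ~x3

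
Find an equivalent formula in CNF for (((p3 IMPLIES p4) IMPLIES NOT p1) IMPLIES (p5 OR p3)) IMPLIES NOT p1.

(p3 OR NOT p1) AND (NOT p4 OR NOT p1) AND (NOT p5 OR NOT p1) AND (NOT p3 OR NOT p1)

(((p3 IMPLIES p4) IMPLIES NOT p1) IMPLIES (p5 OR p3)) IMPLIES NOT p1
≡ NOT (((p3 IMPLIES p4) IMPLIES NOT p1) IMPLIES (p5 OR p3)) OR NOT p1   — eliminate IMPLIES
≡ NOT (NOT ((p3 IMPLIES p4) IMPLIES NOT p1) OR p5 OR p3) OR NOT p1   — eliminate IMPLIES
≡ NOT (NOT (NOT (p3 IMPLIES p4) OR NOT p1) OR p5 OR p3) OR NOT p1   — eliminate IMPLIES
≡ NOT (NOT (NOT (NOT p3 OR p4) OR NOT p1) OR p5 OR p3) OR NOT p1   — eliminate IMPLIES
≡ (NOT NOT (NOT (NOT p3 OR p4) OR NOT p1) AND NOT p5 AND NOT p3) OR NOT p1   — De Morgan
≡ ((NOT (NOT p3 OR p4) OR NOT p1) AND NOT p5 AND NOT p3) OR NOT p1   — double negation
≡ (((NOT NOT p3 AND NOT p4) OR NOT p1) AND NOT p5 AND NOT p3) OR NOT p1   — De Morgan
≡ (((p3 AND NOT p4) OR NOT p1) AND NOT p5 AND NOT p3) OR NOT p1   — double negation
≡ (p3 OR NOT p1 OR NOT p1) AND (NOT p4 OR NOT p1 OR NOT p1) AND (NOT p5 OR NOT p1) AND (NOT p3 OR NOT p1)   — distribute OR over AND
≡ (p3 OR NOT p1) AND (NOT p4 OR NOT p1) AND (NOT p5 OR NOT p1) AND (NOT p3 OR NOT p1)   — simplify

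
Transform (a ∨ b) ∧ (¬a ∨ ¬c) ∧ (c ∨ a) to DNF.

(a ∨ b) ∧ (¬a ∨ ¬c) ∧ (c ∨ a)
⇔ (a ∧ ¬a ∧ c) ∨ (a ∧ ¬a ∧ a) ∨ (a ∧ ¬c ∧ c) ∨ (a ∧ ¬c ∧ a) ∨ (b ∧ ¬a ∧ c) ∨ (b ∧ ¬a ∧ a) ∨ (b ∧ ¬c ∧ c) ∨ (b ∧ ¬c ∧ a)   — distribute ∧ over ∨
⇔ (a ∧ ¬c) ∨ (b ∧ ¬a ∧ c)   — simplify

(a ∧ ¬c) ∨ (b ∧ ¬a ∧ c)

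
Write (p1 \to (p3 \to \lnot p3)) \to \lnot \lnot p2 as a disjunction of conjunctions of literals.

(p1 \to (p3 \to \lnot p3)) \to \lnot \lnot p2
⇔ \lnot (p1 \to (p3 \to \lnot p3)) \lor \lnot \lnot p2   (eliminate \to)
⇔ \lnot (\lnot p1 \lor (p3 \to \lnot p3)) \lor \lnot \lnot p2   (eliminate \to)
⇔ \lnot (\lnot p1 \lor \lnot p3 \lor \lnot p3) \lor \lnot \lnot p2   (eliminate \to)
⇔ \lnot \lnot p1 \land \lnot \lnot p3 \land \lnot \lnot p3 \lor \lnot \lnot p2   (De Morgan)
⇔ p1 \land \lnot \lnot p3 \land \lnot \lnot p3 \lor \lnot \lnot p2   (double negation)
⇔ p1 \land p3 \land \lnot \lnot p3 \lor \lnot \lnot p2   (double negation)
⇔ p1 \land p3 \land p3 \lor \lnot \lnot p2   (double negation)
⇔ p1 \land p3 \land p3 \lor p2   (double negation)
⇔ p1 \land p3 \lor p2   (simplify)

p1 \land p3 \lor p2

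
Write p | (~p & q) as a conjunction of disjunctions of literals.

p | q

p | (~p & q)
≡ (p | ~p) & (p | q)   [distribute | over &]
≡ p | q   [simplify]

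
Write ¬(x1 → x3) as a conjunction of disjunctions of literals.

x1 ∧ ¬x3

¬(x1 → x3)
= ¬(¬x1 ∨ x3)   [eliminate →]
= ¬¬x1 ∧ ¬x3   [De Morgan]
= x1 ∧ ¬x3   [double negation]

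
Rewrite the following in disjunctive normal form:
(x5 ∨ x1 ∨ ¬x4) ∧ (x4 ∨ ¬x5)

(x5 ∨ x1 ∨ ¬x4) ∧ (x4 ∨ ¬x5)
= (x5 ∧ x4) ∨ (x5 ∧ ¬x5) ∨ (x1 ∧ x4) ∨ (x1 ∧ ¬x5) ∨ (¬x4 ∧ x4) ∨ (¬x4 ∧ ¬x5)   [distribute ∧ over ∨]
= (x5 ∧ x4) ∨ (x1 ∧ x4) ∨ (x1 ∧ ¬x5) ∨ (¬x4 ∧ ¬x5)   [simplify]

(x5 ∧ x4) ∨ (x1 ∧ x4) ∨ (x1 ∧ ¬x5) ∨ (¬x4 ∧ ¬x5)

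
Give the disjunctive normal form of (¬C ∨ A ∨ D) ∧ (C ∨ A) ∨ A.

(¬C ∨ A ∨ D) ∧ (C ∨ A) ∨ A
≡ ¬C ∧ C ∨ ¬C ∧ A ∨ A ∧ C ∨ A ∧ A ∨ D ∧ C ∨ D ∧ A ∨ A   — distribute ∧ over ∨
≡ A ∨ D ∧ C   — simplify

A ∨ D ∧ C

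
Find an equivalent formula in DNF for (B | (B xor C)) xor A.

(B | (B xor C)) xor A
≡ ((B | (B xor C)) & ~A) | (~(B | (B xor C)) & A)   [expand xor]
≡ ((B | (B & ~C) | (~B & C)) & ~A) | (~(B | (B xor C)) & A)   [expand xor]
≡ ((B | (B & ~C) | (~B & C)) & ~A) | (~(B | (B & ~C) | (~B & C)) & A)   [expand xor]
≡ ((B | (B & ~C) | (~B & C)) & ~A) | (~B & ~(B & ~C) & ~(~B & C) & A)   [De Morgan]
≡ ((B | (B & ~C) | (~B & C)) & ~A) | (~B & (~B | ~~C) & ~(~B & C) & A)   [De Morgan]
≡ ((B | (B & ~C) | (~B & C)) & ~A) | (~B & (~B | C) & ~(~B & C) & A)   [double negation]
≡ ((B | (B & ~C) | (~B & C)) & ~A) | (~B & (~B | C) & (~~B | ~C) & A)   [De Morgan]
≡ ((B | (B & ~C) | (~B & C)) & ~A) | (~B & (~B | C) & (B | ~C) & A)   [double negation]
≡ (B & ~A) | (B & ~C & ~A) | (~B & C & ~A) | (~B & ~B & B & A) | (~B & ~B & ~C & A) | (~B & C & B & A) | (~B & C & ~C & A)   [distribute & over |]
≡ (B & ~A) | (~B & C & ~A) | (~B & ~C & A)   [simplify]

(B & ~A) | (~B & C & ~A) | (~B & ~C & A)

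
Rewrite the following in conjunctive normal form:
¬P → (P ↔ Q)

P ∨ ¬Q

¬P → (P ↔ Q)
⇔ ¬¬P ∨ (P ↔ Q)   — eliminate →
⇔ ¬¬P ∨ ((P → Q) ∧ (Q → P))   — eliminate ↔
⇔ ¬¬P ∨ ((¬P ∨ Q) ∧ (Q → P))   — eliminate →
⇔ ¬¬P ∨ ((¬P ∨ Q) ∧ (¬Q ∨ P))   — eliminate →
⇔ P ∨ ((¬P ∨ Q) ∧ (¬Q ∨ P))   — double negation
⇔ (P ∨ ¬P ∨ Q) ∧ (P ∨ ¬Q ∨ P)   — distribute ∨ over ∧
⇔ P ∨ ¬Q   — simplify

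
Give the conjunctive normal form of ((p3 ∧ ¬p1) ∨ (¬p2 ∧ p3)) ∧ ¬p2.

p3 ∧ ¬p2

((p3 ∧ ¬p1) ∨ (¬p2 ∧ p3)) ∧ ¬p2
⇔ (p3 ∨ ¬p2) ∧ (p3 ∨ p3) ∧ (¬p1 ∨ ¬p2) ∧ (¬p1 ∨ p3) ∧ ¬p2   [distribute ∨ over ∧]
⇔ p3 ∧ ¬p2   [simplify]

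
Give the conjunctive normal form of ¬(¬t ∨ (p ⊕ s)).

¬(¬t ∨ (p ⊕ s))
≡ ¬(¬t ∨ ((p ∨ s) ∧ ¬(p ∧ s)))   [expand ⊕]
≡ ¬¬t ∧ ¬((p ∨ s) ∧ ¬(p ∧ s))   [De Morgan]
≡ t ∧ ¬((p ∨ s) ∧ ¬(p ∧ s))   [double negation]
≡ t ∧ (¬(p ∨ s) ∨ ¬¬(p ∧ s))   [De Morgan]
≡ t ∧ ((¬p ∧ ¬s) ∨ ¬¬(p ∧ s))   [De Morgan]
≡ t ∧ ((¬p ∧ ¬s) ∨ (p ∧ s))   [double negation]
≡ t ∧ (¬p ∨ p) ∧ (¬p ∨ s) ∧ (¬s ∨ p) ∧ (¬s ∨ s)   [distribute ∨ over ∧]
≡ t ∧ (¬p ∨ s) ∧ (¬s ∨ p)   [simplify]

t ∧ (¬p ∨ s) ∧ (¬s ∨ p)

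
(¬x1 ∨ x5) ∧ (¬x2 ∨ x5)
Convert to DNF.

(¬x1 ∧ ¬x2) ∨ x5

(¬x1 ∨ x5) ∧ (¬x2 ∨ x5)
≡ (¬x1 ∧ ¬x2) ∨ (¬x1 ∧ x5) ∨ (x5 ∧ ¬x2) ∨ (x5 ∧ x5)
≡ (¬x1 ∧ ¬x2) ∨ x5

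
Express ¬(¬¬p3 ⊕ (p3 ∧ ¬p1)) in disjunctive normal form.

¬p3 ∨ (p3 ∧ ¬p1)

¬(¬¬p3 ⊕ (p3 ∧ ¬p1))
≡ ¬((¬¬p3 ∧ ¬(p3 ∧ ¬p1)) ∨ (¬¬¬p3 ∧ p3 ∧ ¬p1))
≡ ¬(¬¬p3 ∧ ¬(p3 ∧ ¬p1)) ∧ ¬(¬¬¬p3 ∧ p3 ∧ ¬p1)
≡ (¬¬¬p3 ∨ ¬¬(p3 ∧ ¬p1)) ∧ ¬(¬¬¬p3 ∧ p3 ∧ ¬p1)
≡ (¬p3 ∨ ¬¬(p3 ∧ ¬p1)) ∧ ¬(¬¬¬p3 ∧ p3 ∧ ¬p1)
≡ (¬p3 ∨ (p3 ∧ ¬p1)) ∧ ¬(¬¬¬p3 ∧ p3 ∧ ¬p1)
≡ (¬p3 ∨ (p3 ∧ ¬p1)) ∧ (¬¬¬¬p3 ∨ ¬p3 ∨ ¬¬p1)
≡ (¬p3 ∨ (p3 ∧ ¬p1)) ∧ (¬¬p3 ∨ ¬p3 ∨ ¬¬p1)
≡ (¬p3 ∨ (p3 ∧ ¬p1)) ∧ (p3 ∨ ¬p3 ∨ ¬¬p1)
≡ (¬p3 ∨ (p3 ∧ ¬p1)) ∧ (p3 ∨ ¬p3 ∨ p1)
≡ (¬p3 ∧ p3) ∨ (¬p3 ∧ ¬p3) ∨ (¬p3 ∧ p1) ∨ (p3 ∧ ¬p1 ∧ p3) ∨ (p3 ∧ ¬p1 ∧ ¬p3) ∨ (p3 ∧ ¬p1 ∧ p1)
≡ ¬p3 ∨ (p3 ∧ ¬p1)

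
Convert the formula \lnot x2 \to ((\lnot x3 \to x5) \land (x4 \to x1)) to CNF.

\lnot x2 \to ((\lnot x3 \to x5) \land (x4 \to x1))
≡ \lnot \lnot x2 \lor ((\lnot x3 \to x5) \land (x4 \to x1))   (eliminate \to)
≡ \lnot \lnot x2 \lor ((\lnot \lnot x3 \lor x5) \land (x4 \to x1))   (eliminate \to)
≡ \lnot \lnot x2 \lor ((\lnot \lnot x3 \lor x5) \land (\lnot x4 \lor x1))   (eliminate \to)
≡ x2 \lor ((\lnot \lnot x3 \lor x5) \land (\lnot x4 \lor x1))   (double negation)
≡ x2 \lor ((x3 \lor x5) \land (\lnot x4 \lor x1))   (double negation)
≡ (x2 \lor x3 \lor x5) \land (x2 \lor \lnot x4 \lor x1)   (distribute \lor over \land)

(x2 \lor x3 \lor x5) \land (x2 \lor \lnot x4 \lor x1)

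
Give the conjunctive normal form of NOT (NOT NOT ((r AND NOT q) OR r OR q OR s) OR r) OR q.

(NOT r OR q) AND (NOT s OR q)

NOT (NOT NOT ((r AND NOT q) OR r OR q OR s) OR r) OR q
≡ (NOT NOT NOT ((r AND NOT q) OR r OR q OR s) AND NOT r) OR q   — De Morgan
≡ (NOT ((r AND NOT q) OR r OR q OR s) AND NOT r) OR q   — double negation
≡ (NOT (r AND NOT q) AND NOT r AND NOT q AND NOT s AND NOT r) OR q   — De Morgan
≡ ((NOT r OR NOT NOT q) AND NOT r AND NOT q AND NOT s AND NOT r) OR q   — De Morgan
≡ ((NOT r OR q) AND NOT r AND NOT q AND NOT s AND NOT r) OR q   — double negation
≡ (NOT r OR q OR q) AND (NOT r OR q) AND (NOT q OR q) AND (NOT s OR q) AND (NOT r OR q)   — distribute OR over AND
≡ (NOT r OR q) AND (NOT s OR q)   — simplify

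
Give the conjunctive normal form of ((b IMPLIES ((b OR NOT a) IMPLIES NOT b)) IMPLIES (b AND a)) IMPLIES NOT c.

NOT b OR NOT c

((b IMPLIES ((b OR NOT a) IMPLIES NOT b)) IMPLIES (b AND a)) IMPLIES NOT c
⇔ NOT ((b IMPLIES ((b OR NOT a) IMPLIES NOT b)) IMPLIES (b AND a)) OR NOT c   — eliminate IMPLIES
⇔ NOT (NOT (b IMPLIES ((b OR NOT a) IMPLIES NOT b)) OR (b AND a)) OR NOT c   — eliminate IMPLIES
⇔ NOT (NOT (NOT b OR ((b OR NOT a) IMPLIES NOT b)) OR (b AND a)) OR NOT c   — eliminate IMPLIES
⇔ NOT (NOT (NOT b OR NOT (b OR NOT a) OR NOT b) OR (b AND a)) OR NOT c   — eliminate IMPLIES
⇔ (NOT NOT (NOT b OR NOT (b OR NOT a) OR NOT b) AND NOT (b AND a)) OR NOT c   — De Morgan
⇔ ((NOT b OR NOT (b OR NOT a) OR NOT b) AND NOT (b AND a)) OR NOT c   — double negation
⇔ ((NOT b OR (NOT b AND NOT NOT a) OR NOT b) AND NOT (b AND a)) OR NOT c   — De Morgan
⇔ ((NOT b OR (NOT b AND a) OR NOT b) AND NOT (b AND a)) OR NOT c   — double negation
⇔ ((NOT b OR (NOT b AND a) OR NOT b) AND (NOT b OR NOT a)) OR NOT c   — De Morgan
⇔ (NOT b OR NOT b OR NOT b OR NOT c) AND (NOT b OR a OR NOT b OR NOT c) AND (NOT b OR NOT a OR NOT c)   — distribute OR over AND
⇔ NOT b OR NOT c   — simplify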